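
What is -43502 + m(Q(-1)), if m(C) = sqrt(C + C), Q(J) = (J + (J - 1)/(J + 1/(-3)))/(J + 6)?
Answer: -43502 + sqrt(5)/5 ≈ -43502.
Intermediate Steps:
Q(J) = (J + (-1 + J)/(-1/3 + J))/(6 + J) (Q(J) = (J + (-1 + J)/(J - 1/3))/(6 + J) = (J + (-1 + J)/(-1/3 + J))/(6 + J))
m(C) = sqrt(2)*sqrt(C) (m(C) = sqrt(2*C) = sqrt(2)*sqrt(C))
-43502 + m(Q(-1)) = -43502 + sqrt(2)*sqrt((-3 + 2*(-1) + 3*(-1)**2)/(-6 + 3*(-1)**2 + 17*(-1))) = -43502 + sqrt(2)*sqrt((-3 - 2 + 3*1)/(-6 + 3*1 - 17)) = -43502 + sqrt(2)*sqrt((-3 - 2 + 3)/(-6 + 3 - 17)) = -43502 + sqrt(2)*sqrt(-2/(-20)) = -43502 + sqrt(2)*sqrt(-1/20*(-2)) = -43502 + sqrt(2)*sqrt(1/10) = -43502 + sqrt(2)*(sqrt(10)/10) = -43502 + sqrt(5)/5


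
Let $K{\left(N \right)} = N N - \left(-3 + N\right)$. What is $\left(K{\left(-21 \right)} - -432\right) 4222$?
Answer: $3787134$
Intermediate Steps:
$K{\left(N \right)} = 3 + N^{2} - N$ ($K{\left(N \right)} = N^{2} - \left(-3 + N\right) = 3 + N^{2} - N$)
$\left(K{\left(-21 \right)} - -432\right) 4222 = \left(\left(3 + \left(-21\right)^{2} - -21\right) - -432\right) 4222 = \left(\left(3 + 441 + 21\right) + 432\right) 4222 = \left(465 + 432\right) 4222 = 897 \cdot 4222 = 3787134$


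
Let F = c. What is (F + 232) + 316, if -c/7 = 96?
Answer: -124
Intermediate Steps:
c = -672 (c = -7*96 = -672)
F = -672
(F + 232) + 316 = (-672 + 232) + 316 = -440 + 316 = -124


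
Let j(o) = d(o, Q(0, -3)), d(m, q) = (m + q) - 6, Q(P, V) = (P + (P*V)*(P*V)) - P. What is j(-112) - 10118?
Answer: -10236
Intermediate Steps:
Q(P, V) = P²*V² (Q(P, V) = (P + P²*V²) - P = P²*V²)
d(m, q) = -6 + m + q
j(o) = -6 + o (j(o) = -6 + o + 0²*(-3)² = -6 + o + 0*9 = -6 + o + 0 = -6 + o)
j(-112) - 10118 = (-6 - 112) - 10118 = -118 - 10118 = -10236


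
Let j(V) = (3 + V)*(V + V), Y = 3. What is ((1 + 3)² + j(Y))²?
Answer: 2704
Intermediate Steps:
j(V) = 2*V*(3 + V) (j(V) = (3 + V)*(2*V) = 2*V*(3 + V))
((1 + 3)² + j(Y))² = ((1 + 3)² + 2*3*(3 + 3))² = (4² + 2*3*6)² = (16 + 36)² = 52² = 2704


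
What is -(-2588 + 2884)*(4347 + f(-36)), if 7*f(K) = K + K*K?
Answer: -1339992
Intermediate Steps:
f(K) = K/7 + K²/7 (f(K) = (K + K*K)/7 = (K + K²)/7 = K/7 + K²/7)
-(-2588 + 2884)*(4347 + f(-36)) = -(-2588 + 2884)*(4347 + (⅐)*(-36)*(1 - 36)) = -296*(4347 + (⅐)*(-36)*(-35)) = -296*(4347 + 180) = -296*4527 = -1*1339992 = -1339992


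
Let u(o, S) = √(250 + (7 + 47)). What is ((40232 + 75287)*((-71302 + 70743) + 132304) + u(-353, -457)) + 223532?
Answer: 15219274187 + 4*√19 ≈ 1.5219e+10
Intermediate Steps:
u(o, S) = 4*√19 (u(o, S) = √(250 + 54) = √304 = 4*√19)
((40232 + 75287)*((-71302 + 70743) + 132304) + u(-353, -457)) + 223532 = ((40232 + 75287)*((-71302 + 70743) + 132304) + 4*√19) + 223532 = (115519*(-559 + 132304) + 4*√19) + 223532 = (115519*131745 + 4*√19) + 223532 = (15219050655 + 4*√19) + 223532 = 15219274187 + 4*√19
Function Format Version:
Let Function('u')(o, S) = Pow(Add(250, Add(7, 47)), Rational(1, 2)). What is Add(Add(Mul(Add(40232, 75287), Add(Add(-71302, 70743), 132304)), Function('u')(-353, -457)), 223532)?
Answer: Add(15219274187, Mul(4, Pow(19, Rational(1, 2)))) ≈ 1.5219e+10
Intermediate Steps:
Function('u')(o, S) = Mul(4, Pow(19, Rational(1, 2))) (Function('u')(o, S) = Pow(Add(250, 54), Rational(1, 2)) = Pow(304, Rational(1, 2)) = Mul(4, Pow(19, Rational(1, 2))))
Add(Add(Mul(Add(40232, 75287), Add(Add(-71302, 70743), 132304)), Function('u')(-353, -457)), 223532) = Add(Add(Mul(Add(40232, 75287), Add(Add(-71302, 70743), 132304)), Mul(4, Pow(19, Rational(1, 2)))), 223532) = Add(Add(Mul(115519, Add(-559, 132304)), Mul(4, Pow(19, Rational(1, 2)))), 223532) = Add(Add(Mul(115519, 131745), Mul(4, Pow(19, Rational(1, 2)))), 223532) = Add(Add(15219050655, Mul(4, Pow(19, Rational(1, 2)))), 223532) = Add(15219274187, Mul(4, Pow(19, Rational(1, 2))))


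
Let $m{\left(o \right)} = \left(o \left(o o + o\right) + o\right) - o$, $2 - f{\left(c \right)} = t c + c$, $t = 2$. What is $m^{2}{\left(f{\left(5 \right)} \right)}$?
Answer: $4112784$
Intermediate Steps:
$f{\left(c \right)} = 2 - 3 c$ ($f{\left(c \right)} = 2 - \left(2 c + c\right) = 2 - 3 c$)
$m{\left(o \right)} = o \left(o + o^{2}\right)$ ($m{\left(o \right)} = \left(o \left(o^{2} + o\right) + o\right) - o = \left(o \left(o + o^{2}\right) + o\right) - o = \left(o + o \left(o + o^{2}\right)\right) - o = o \left(o + o^{2}\right)$)
$m^{2}{\left(f{\left(5 \right)} \right)} = \left(\left(2 - 15\right)^{2} \left(1 + \left(2 - 15\right)\right)\right)^{2} = \left(\left(-13\right)^{2} \left(1 - 13\right)\right)^{2} = \left(169 \left(-12\right)\right)^{2} = \left(-2028\right)^{2} = 4112784$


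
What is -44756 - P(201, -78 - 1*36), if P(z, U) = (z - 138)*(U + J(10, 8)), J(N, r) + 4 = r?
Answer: -37826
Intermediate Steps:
J(N, r) = -4 + r
P(z, U) = (-138 + z)*(4 + U) (P(z, U) = (z - 138)*(U + (-4 + 8)) = (-138 + z)*(U + 4) = (-138 + z)*(4 + U))
-44756 - P(201, -78 - 1*36) = -44756 - (-552 - 138*(-78 - 1*36) + 4*201 + (-78 - 1*36)*201) = -44756 - (-552 - 138*(-78 - 36) + 804 + (-78 - 36)*201) = -44756 - (-552 - 138*(-114) + 804 - 114*201) = -44756 - (-552 + 15732 + 804 - 22914) = -44756 - 1*(-6930) = -44756 + 6930 = -37826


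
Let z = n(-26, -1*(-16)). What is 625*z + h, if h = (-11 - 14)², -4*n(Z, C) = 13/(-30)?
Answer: 16625/24 ≈ 692.71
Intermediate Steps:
n(Z, C) = 13/120 (n(Z, C) = -13/(4*(-30)) = -13*(-1)/(4*30) = -¼*(-13/30) = 13/120)
h = 625 (h = (-25)² = 625)
z = 13/120 ≈ 0.10833
625*z + h = 625*(13/120) + 625 = 1625/24 + 625 = 16625/24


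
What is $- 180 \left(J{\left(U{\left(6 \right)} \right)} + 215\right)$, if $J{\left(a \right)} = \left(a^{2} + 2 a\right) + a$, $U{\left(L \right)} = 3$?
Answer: $-41940$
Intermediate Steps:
$J{\left(a \right)} = a^{2} + 3 a$
$- 180 \left(J{\left(U{\left(6 \right)} \right)} + 215\right) = - 180 \left(3 \left(3 + 3\right) + 215\right) = - 180 \left(3 \cdot 6 + 215\right) = - 180 \left(18 + 215\right) = \left(-180\right) 233 = -41940$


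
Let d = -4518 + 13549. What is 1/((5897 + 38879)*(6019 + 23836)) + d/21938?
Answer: 862323410987/2094745981160 ≈ 0.41166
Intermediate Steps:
d = 9031
1/((5897 + 38879)*(6019 + 23836)) + d/21938 = 1/((5897 + 38879)*(6019 + 23836)) + 9031/21938 = 1/(44776*29855) + 9031*(1/21938) = (1/44776)*(1/29855) + 9031/21938 = 1/1336787480 + 9031/21938 = 862323410987/2094745981160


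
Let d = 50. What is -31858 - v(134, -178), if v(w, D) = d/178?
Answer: -2835387/89 ≈ -31858.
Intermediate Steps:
v(w, D) = 25/89 (v(w, D) = 50/178 = 50*(1/178) = 25/89)
-31858 - v(134, -178) = -31858 - 1*25/89 = -31858 - 25/89 = -2835387/89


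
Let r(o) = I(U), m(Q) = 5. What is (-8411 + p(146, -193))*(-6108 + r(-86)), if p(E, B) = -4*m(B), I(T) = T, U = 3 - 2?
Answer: 51488117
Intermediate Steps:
U = 1
r(o) = 1
p(E, B) = -20 (p(E, B) = -4*5 = -20)
(-8411 + p(146, -193))*(-6108 + r(-86)) = (-8411 - 20)*(-6108 + 1) = -8431*(-6107) = 51488117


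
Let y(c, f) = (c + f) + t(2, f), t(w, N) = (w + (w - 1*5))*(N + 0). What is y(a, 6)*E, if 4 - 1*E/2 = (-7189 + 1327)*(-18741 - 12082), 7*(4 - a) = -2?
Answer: -10841065320/7 ≈ -1.5487e+9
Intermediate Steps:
a = 30/7 (a = 4 - ⅐*(-2) = 4 + 2/7 = 30/7 ≈ 4.2857)
t(w, N) = N*(-5 + 2*w) (t(w, N) = (w + (w - 5))*N = (w + (-5 + w))*N = (-5 + 2*w)*N = N*(-5 + 2*w))
y(c, f) = c (y(c, f) = (c + f) + f*(-5 + 2*2) = (c + f) + f*(-5 + 4) = (c + f) + f*(-1) = (c + f) - f = c)
E = -361368844 (E = 8 - 2*(-7189 + 1327)*(-18741 - 12082) = 8 - (-11724)*(-30823) = 8 - 2*180684426 = 8 - 361368852 = -361368844)
y(a, 6)*E = (30/7)*(-361368844) = -10841065320/7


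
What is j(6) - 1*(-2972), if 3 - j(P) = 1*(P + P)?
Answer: 2963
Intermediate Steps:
j(P) = 3 - 2*P (j(P) = 3 - (P + P) = 3 - 2*P)
j(6) - 1*(-2972) = (3 - 2*6) - 1*(-2972) = (3 - 12) + 2972 = -9 + 2972 = 2963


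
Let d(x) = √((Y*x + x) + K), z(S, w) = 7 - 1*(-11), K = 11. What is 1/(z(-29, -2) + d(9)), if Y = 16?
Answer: 9/80 - √41/80 ≈ 0.032461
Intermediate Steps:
z(S, w) = 18 (z(S, w) = 7 + 11 = 18)
d(x) = √(11 + 17*x) (d(x) = √((16*x + x) + 11) = √(17*x + 11) = √(11 + 17*x))
1/(z(-29, -2) + d(9)) = 1/(18 + √(11 + 17*9)) = 1/(18 + √(11 + 153)) = 1/(18 + √164) = 1/(18 + 2*√41)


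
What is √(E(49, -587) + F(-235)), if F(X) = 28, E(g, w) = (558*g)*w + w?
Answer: I*√16050313 ≈ 4006.3*I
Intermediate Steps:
E(g, w) = w + 558*g*w (E(g, w) = 558*g*w + w = w + 558*g*w)
√(E(49, -587) + F(-235)) = √(-587*(1 + 558*49) + 28) = √(-587*(1 + 27342) + 28) = √(-587*27343 + 28) = √(-16050341 + 28) = √(-16050313) = I*√16050313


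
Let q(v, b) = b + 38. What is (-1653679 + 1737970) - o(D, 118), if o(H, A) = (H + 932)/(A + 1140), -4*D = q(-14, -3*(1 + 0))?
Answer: 424148619/5032 ≈ 84290.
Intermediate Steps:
q(v, b) = 38 + b
D = -35/4 (D = -(38 - 3*(1 + 0))/4 = -(38 - 3*1)/4 = -(38 - 3)/4 = -1/4*35 = -35/4 ≈ -8.7500)
o(H, A) = (932 + H)/(1140 + A)
(-1653679 + 1737970) - o(D, 118) = (-1653679 + 1737970) - (932 - 35/4)/(1140 + 118) = 84291 - 3693/(1258*4) = 84291 - 1*3693/5032 = 84291 - 3693/5032 = 424148619/5032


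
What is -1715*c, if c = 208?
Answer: -356720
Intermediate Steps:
-1715*c = -1715*208 = -356720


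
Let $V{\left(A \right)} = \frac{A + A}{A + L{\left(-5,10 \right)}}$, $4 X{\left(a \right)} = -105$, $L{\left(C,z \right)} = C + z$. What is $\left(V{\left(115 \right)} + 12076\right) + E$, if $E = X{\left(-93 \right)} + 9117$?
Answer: $\frac{63506}{3} \approx 21169.0$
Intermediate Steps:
$X{\left(a \right)} = - \frac{105}{4}$ ($X{\left(a \right)} = \frac{1}{4} \left(-105\right) = - \frac{105}{4}$)
$V{\left(A \right)} = \frac{2 A}{5 + A}$ ($V{\left(A \right)} = \frac{A + A}{A + \left(-5 + 10\right)} = \frac{2 A}{A + 5} = \frac{2 A}{5 + A}$)
$E = \frac{36363}{4}$ ($E = - \frac{105}{4} + 9117 = \frac{36363}{4} \approx 9090.8$)
$\left(V{\left(115 \right)} + 12076\right) + E = \left(2 \cdot 115 \frac{1}{5 + 115} + 12076\right) + \frac{36363}{4} = \left(2 \cdot 115 \cdot \frac{1}{120} + 12076\right) + \frac{36363}{4} = \left(\frac{23}{12} + 12076\right) + \frac{36363}{4} = \frac{144935}{12} + \frac{36363}{4} = \frac{63506}{3}$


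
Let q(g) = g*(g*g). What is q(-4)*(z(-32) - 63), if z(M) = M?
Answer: 6080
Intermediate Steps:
q(g) = g**3 (q(g) = g*g**2 = g**3)
q(-4)*(z(-32) - 63) = (-4)**3*(-32 - 63) = -64*(-95) = 6080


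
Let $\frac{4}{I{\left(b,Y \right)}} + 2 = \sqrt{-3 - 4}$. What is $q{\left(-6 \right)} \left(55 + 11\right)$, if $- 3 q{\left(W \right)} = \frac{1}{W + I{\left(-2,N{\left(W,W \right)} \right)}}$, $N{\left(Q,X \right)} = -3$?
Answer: $\frac{407}{127} - \frac{22 i \sqrt{7}}{127} \approx 3.2047 - 0.45832 i$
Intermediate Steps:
$I{\left(b,Y \right)} = \frac{4}{-2 + i \sqrt{7}}$ ($I{\left(b,Y \right)} = \frac{4}{-2 + \sqrt{-3 - 4}} = \frac{4}{-2 + \sqrt{-7}} = \frac{4}{-2 + i \sqrt{7}}$)
$q{\left(W \right)} = - \frac{1}{3 \left(- \frac{8}{11} + W - \frac{4 i \sqrt{7}}{11}\right)}$ ($q{\left(W \right)} = - \frac{1}{3 \left(W - \left(\frac{8}{11} + \frac{4 i \sqrt{7}}{11}\right)\right)} = - \frac{1}{3 \left(- \frac{8}{11} + W - \frac{4 i \sqrt{7}}{11}\right)}$)
$q{\left(-6 \right)} \left(55 + 11\right) = \frac{11}{24 - -198 + 12 i \sqrt{7}} \left(55 + 11\right) = \frac{11}{24 + 198 + 12 i \sqrt{7}} \cdot 66 = \frac{11}{222 + 12 i \sqrt{7}} \cdot 66 = \frac{726}{222 + 12 i \sqrt{7}}$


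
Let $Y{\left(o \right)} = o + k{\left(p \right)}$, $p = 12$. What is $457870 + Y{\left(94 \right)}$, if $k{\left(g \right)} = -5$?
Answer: $457959$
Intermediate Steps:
$Y{\left(o \right)} = -5 + o$ ($Y{\left(o \right)} = o - 5 = -5 + o$)
$457870 + Y{\left(94 \right)} = 457870 + \left(-5 + 94\right) = 457870 + 89 = 457959$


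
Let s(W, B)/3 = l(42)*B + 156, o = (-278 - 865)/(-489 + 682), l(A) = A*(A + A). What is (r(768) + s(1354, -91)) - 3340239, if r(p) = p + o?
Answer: -830315514/193 ≈ -4.3022e+6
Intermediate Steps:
l(A) = 2*A**2 (l(A) = A*(2*A) = 2*A**2)
o = -1143/193 ≈ -5.9223
s(W, B) = 468 + 10584*B (s(W, B) = 3*((2*42**2)*B + 156) = 3*((2*1764)*B + 156) = 3*(3528*B + 156) = 3*(156 + 3528*B) = 468 + 10584*B)
r(p) = -1143/193 + p (r(p) = p - 1143/193 = -1143/193 + p)
(r(768) + s(1354, -91)) - 3340239 = ((-1143/193 + 768) + (468 + 10584*(-91))) - 3340239 = (147081/193 + (468 - 963144)) - 3340239 = (147081/193 - 962676) - 3340239 = -185649387/193 - 3340239 = -830315514/193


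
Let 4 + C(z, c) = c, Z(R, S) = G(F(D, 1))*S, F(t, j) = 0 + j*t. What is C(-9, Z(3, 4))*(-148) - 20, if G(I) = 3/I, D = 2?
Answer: -316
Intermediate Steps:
F(t, j) = j*t
Z(R, S) = 3*S/2 (Z(R, S) = (3/((1*2)))*S = (3/2)*S = (3*(½))*S = 3*S/2)
C(z, c) = -4 + c
C(-9, Z(3, 4))*(-148) - 20 = (-4 + (3/2)*4)*(-148) - 20 = (-4 + 6)*(-148) - 20 = 2*(-148) - 20 = -296 - 20 = -316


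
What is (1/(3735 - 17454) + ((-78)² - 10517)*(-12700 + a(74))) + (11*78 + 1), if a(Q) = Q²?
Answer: 439348930868/13719 ≈ 3.2025e+7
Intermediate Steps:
(1/(3735 - 17454) + ((-78)² - 10517)*(-12700 + a(74))) + (11*78 + 1) = (1/(3735 - 17454) + ((-78)² - 10517)*(-12700 + 74²)) + (11*78 + 1) = (1/(-13719) + (6084 - 10517)*(-12700 + 5476)) + (858 + 1) = (-1/13719 - 4433*(-7224)) + 859 = (-1/13719 + 32023992) + 859 = 439337146247/13719 + 859 = 439348930868/13719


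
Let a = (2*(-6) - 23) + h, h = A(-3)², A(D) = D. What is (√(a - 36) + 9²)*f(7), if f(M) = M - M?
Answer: 0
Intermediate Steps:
f(M) = 0
h = 9 (h = (-3)² = 9)
a = -26 (a = (2*(-6) - 23) + 9 = (-12 - 23) + 9 = -35 + 9 = -26)
(√(a - 36) + 9²)*f(7) = (√(-26 - 36) + 9²)*0 = (√(-62) + 81)*0 = (I*√62 + 81)*0 = (81 + I*√62)*0 = 0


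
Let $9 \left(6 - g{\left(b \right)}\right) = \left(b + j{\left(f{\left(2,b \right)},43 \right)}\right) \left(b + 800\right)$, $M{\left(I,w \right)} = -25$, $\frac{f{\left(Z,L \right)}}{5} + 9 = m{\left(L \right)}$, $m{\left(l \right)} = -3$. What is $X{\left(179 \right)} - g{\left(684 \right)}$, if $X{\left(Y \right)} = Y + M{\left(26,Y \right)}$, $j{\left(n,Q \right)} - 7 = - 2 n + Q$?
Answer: $\frac{1268668}{9} \approx 1.4096 \cdot 10^{5}$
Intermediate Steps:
$f{\left(Z,L \right)} = -60$ ($f{\left(Z,L \right)} = -45 + 5 \left(-3\right) = -45 - 15 = -60$)
$j{\left(n,Q \right)} = 7 + Q - 2 n$ ($j{\left(n,Q \right)} = 7 + \left(- 2 n + Q\right) = 7 + \left(Q - 2 n\right) = 7 + Q - 2 n$)
$X{\left(Y \right)} = -25 + Y$ ($X{\left(Y \right)} = Y - 25 = -25 + Y$)
$g{\left(b \right)} = 6 - \frac{\left(170 + b\right) \left(800 + b\right)}{9}$ ($g{\left(b \right)} = 6 - \frac{\left(b + \left(7 + 43 - -120\right)\right) \left(b + 800\right)}{9} = 6 - \frac{\left(b + \left(7 + 43 + 120\right)\right) \left(800 + b\right)}{9} = 6 - \frac{\left(b + 170\right) \left(800 + b\right)}{9} = 6 - \frac{\left(170 + b\right) \left(800 + b\right)}{9}$)
$X{\left(179 \right)} - g{\left(684 \right)} = \left(-25 + 179\right) - \left(- \frac{135946}{9} - 73720 - \frac{684^{2}}{9}\right) = 154 - \left(- \frac{135946}{9} - 73720 - 51984\right) = 154 - - \frac{1267282}{9} = 154 + \frac{1267282}{9} = \frac{1268668}{9}$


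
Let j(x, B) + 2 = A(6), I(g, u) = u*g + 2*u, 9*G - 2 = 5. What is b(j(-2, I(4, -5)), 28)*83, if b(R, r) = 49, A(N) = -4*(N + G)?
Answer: 4067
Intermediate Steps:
G = 7/9 (G = 2/9 + (⅑)*5 = 2/9 + 5/9 = 7/9 ≈ 0.77778)
A(N) = -28/9 - 4*N (A(N) = -4*(N + 7/9) = -4*(7/9 + N) = -28/9 - 4*N)
I(g, u) = 2*u + g*u (I(g, u) = g*u + 2*u = 2*u + g*u)
j(x, B) = -262/9 (j(x, B) = -2 + (-28/9 - 4*6) = -2 + (-28/9 - 24) = -2 - 244/9 = -262/9)
b(j(-2, I(4, -5)), 28)*83 = 49*83 = 4067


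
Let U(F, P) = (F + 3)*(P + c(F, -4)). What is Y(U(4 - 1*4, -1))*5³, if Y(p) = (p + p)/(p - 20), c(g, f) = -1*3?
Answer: 375/4 ≈ 93.750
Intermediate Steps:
c(g, f) = -3
U(F, P) = (-3 + P)*(3 + F) (U(F, P) = (F + 3)*(P - 3) = (3 + F)*(-3 + P) = (-3 + P)*(3 + F))
Y(p) = 2*p/(-20 + p) (Y(p) = (2*p)/(-20 + p) = 2*p/(-20 + p))
Y(U(4 - 1*4, -1))*5³ = (2*(-9 - 3*(4 - 1*4) + 3*(-1) + (4 - 1*4)*(-1))/(-20 + (-9 - 3*(4 - 1*4) + 3*(-1) + (4 - 1*4)*(-1))))*5³ = (2*(-9 - 3*(4 - 4) - 3 + (4 - 4)*(-1))/(-20 + (-9 - 3*(4 - 4) - 3 + (4 - 4)*(-1))))*125 = (2*(-9 - 3*0 - 3 + 0*(-1))/(-20 + (-9 - 3*0 - 3 + 0*(-1))))*125 = (2*(-9 + 0 - 3 + 0)/(-20 + (-9 + 0 - 3 + 0)))*125 = (2*(-12)/(-20 - 12))*125 = (2*(-12)/(-32))*125 = (2*(-12)*(-1/32))*125 = (¾)*125 = 375/4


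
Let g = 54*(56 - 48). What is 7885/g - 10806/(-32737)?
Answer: 262799437/14142384 ≈ 18.582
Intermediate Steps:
g = 432 (g = 54*8 = 432)
7885/g - 10806/(-32737) = 7885/432 - 10806/(-32737) = 7885*(1/432) - 10806*(-1/32737) = 7885/432 + 10806/32737 = 262799437/14142384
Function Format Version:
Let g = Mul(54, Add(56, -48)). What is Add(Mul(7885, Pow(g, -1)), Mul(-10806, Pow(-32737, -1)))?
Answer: Rational(262799437, 14142384) ≈ 18.582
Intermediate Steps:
g = 432 (g = Mul(54, 8) = 432)
Add(Mul(7885, Pow(g, -1)), Mul(-10806, Pow(-32737, -1))) = Add(Mul(7885, Pow(432, -1)), Mul(-10806, Pow(-32737, -1))) = Add(Mul(7885, Rational(1, 432)), Mul(-10806, Rational(-1, 32737))) = Add(Rational(7885, 432), Rational(10806, 32737)) = Rational(262799437, 14142384)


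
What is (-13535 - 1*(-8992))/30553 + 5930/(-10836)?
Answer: -115203619/165536154 ≈ -0.69594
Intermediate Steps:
(-13535 - 1*(-8992))/30553 + 5930/(-10836) = (-13535 + 8992)*(1/30553) + 5930*(-1/10836) = -4543*1/30553 - 2965/5418 = -4543/30553 - 2965/5418 = -115203619/165536154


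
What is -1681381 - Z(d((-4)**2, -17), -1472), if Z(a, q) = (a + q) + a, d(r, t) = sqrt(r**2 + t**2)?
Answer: -1679909 - 2*sqrt(545) ≈ -1.6800e+6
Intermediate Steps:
Z(a, q) = q + 2*a
-1681381 - Z(d((-4)**2, -17), -1472) = -1681381 - (-1472 + 2*sqrt(((-4)**2)**2 + (-17)**2)) = -1681381 - (-1472 + 2*sqrt(16**2 + 289)) = -1681381 - (-1472 + 2*sqrt(256 + 289)) = -1681381 - (-1472 + 2*sqrt(545)) = -1681381 + (1472 - 2*sqrt(545)) = -1679909 - 2*sqrt(545)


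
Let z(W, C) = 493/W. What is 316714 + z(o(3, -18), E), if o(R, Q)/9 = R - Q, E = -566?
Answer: 59859439/189 ≈ 3.1672e+5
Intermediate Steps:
o(R, Q) = -9*Q + 9*R (o(R, Q) = 9*(R - Q) = -9*Q + 9*R)
316714 + z(o(3, -18), E) = 316714 + 493/(-9*(-18) + 9*3) = 316714 + 493/(162 + 27) = 316714 + 493/189 = 59859439/189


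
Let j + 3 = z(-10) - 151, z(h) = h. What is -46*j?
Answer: 7544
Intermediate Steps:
j = -164 (j = -3 + (-10 - 151) = -3 - 161 = -164)
-46*j = -46*(-164) = 7544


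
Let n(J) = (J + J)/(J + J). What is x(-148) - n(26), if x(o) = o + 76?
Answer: -73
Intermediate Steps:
x(o) = 76 + o
n(J) = 1 (n(J) = (2*J)/((2*J)) = (2*J)*(1/(2*J)) = 1)
x(-148) - n(26) = (76 - 148) - 1*1 = -72 - 1 = -73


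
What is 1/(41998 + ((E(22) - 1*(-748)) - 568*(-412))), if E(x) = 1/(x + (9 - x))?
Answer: 9/2490859 ≈ 3.6132e-6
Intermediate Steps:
E(x) = 1/9
1/(41998 + ((E(22) - 1*(-748)) - 568*(-412))) = 1/(41998 + ((1/9 - 1*(-748)) - 568*(-412))) = 1/(41998 + ((1/9 + 748) + 234016)) = 1/(41998 + (6733/9 + 234016)) = 1/(41998 + 2112877/9) = 1/(2490859/9) = 9/2490859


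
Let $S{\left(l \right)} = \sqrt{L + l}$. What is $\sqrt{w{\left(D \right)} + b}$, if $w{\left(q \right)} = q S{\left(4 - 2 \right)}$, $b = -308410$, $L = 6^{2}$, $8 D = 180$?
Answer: $\frac{\sqrt{-1233640 + 90 \sqrt{38}}}{2} \approx 555.22 i$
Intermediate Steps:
$D = \frac{45}{2}$ ($D = \frac{1}{8} \cdot 180 = \frac{45}{2} \approx 22.5$)
$L = 36$
$S{\left(l \right)} = \sqrt{36 + l}$
$w{\left(q \right)} = q \sqrt{38}$ ($w{\left(q \right)} = q \sqrt{36 + \left(4 - 2\right)} = q \sqrt{36 + 2} = q \sqrt{38}$)
$\sqrt{w{\left(D \right)} + b} = \sqrt{\frac{45 \sqrt{38}}{2} - 308410} = \sqrt{-308410 + \frac{45 \sqrt{38}}{2}}$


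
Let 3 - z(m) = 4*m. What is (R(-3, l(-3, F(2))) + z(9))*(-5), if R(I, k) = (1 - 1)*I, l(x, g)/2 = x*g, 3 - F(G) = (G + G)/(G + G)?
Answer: 165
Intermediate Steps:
F(G) = 2 (F(G) = 3 - (G + G)/(G + G) = 3 - 2*G/(2*G) = 3 - 2*G*1/(2*G) = 3 - 1*1 = 3 - 1 = 2)
z(m) = 3 - 4*m
l(x, g) = 2*g*x (l(x, g) = 2*(x*g) = 2*(g*x) = 2*g*x)
R(I, k) = 0 (R(I, k) = 0*I = 0)
(R(-3, l(-3, F(2))) + z(9))*(-5) = (0 + (3 - 4*9))*(-5) = (0 + (3 - 36))*(-5) = (0 - 33)*(-5) = -33*(-5) = 165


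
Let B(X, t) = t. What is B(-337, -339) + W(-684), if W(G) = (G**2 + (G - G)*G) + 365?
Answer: 467882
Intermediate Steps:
W(G) = 365 + G**2 (W(G) = (G**2 + 0*G) + 365 = (G**2 + 0) + 365 = G**2 + 365 = 365 + G**2)
B(-337, -339) + W(-684) = -339 + (365 + (-684)**2) = -339 + (365 + 467856) = -339 + 468221 = 467882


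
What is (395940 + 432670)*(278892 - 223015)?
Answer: 46300240970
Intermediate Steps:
(395940 + 432670)*(278892 - 223015) = 828610*55877 = 46300240970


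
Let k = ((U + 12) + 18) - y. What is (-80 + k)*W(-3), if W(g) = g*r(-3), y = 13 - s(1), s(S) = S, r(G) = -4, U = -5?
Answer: -804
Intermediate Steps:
y = 12 (y = 13 - 1*1 = 13 - 1 = 12)
W(g) = -4*g (W(g) = g*(-4) = -4*g)
k = 13 (k = ((-5 + 12) + 18) - 1*12 = (7 + 18) - 12 = 25 - 12 = 13)
(-80 + k)*W(-3) = (-80 + 13)*(-4*(-3)) = -67*12 = -804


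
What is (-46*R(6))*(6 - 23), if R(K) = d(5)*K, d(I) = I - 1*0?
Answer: 23460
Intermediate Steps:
d(I) = I (d(I) = I + 0 = I)
R(K) = 5*K
(-46*R(6))*(6 - 23) = (-230*6)*(6 - 23) = -46*30*(-17) = -1380*(-17) = 23460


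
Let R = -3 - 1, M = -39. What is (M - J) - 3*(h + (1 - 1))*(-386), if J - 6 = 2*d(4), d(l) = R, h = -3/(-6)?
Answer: 542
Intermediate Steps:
h = 1/2 (h = -3*(-1/6) = 1/2 ≈ 0.50000)
R = -4
d(l) = -4
J = -2 (J = 6 + 2*(-4) = 6 - 8 = -2)
(M - J) - 3*(h + (1 - 1))*(-386) = (-39 - 1*(-2)) - 3*(1/2 + (1 - 1))*(-386) = (-39 + 2) - 3*(1/2 + 0)*(-386) = -37 - 3*1/2*(-386) = -37 - 3/2*(-386) = -37 + 579 = 542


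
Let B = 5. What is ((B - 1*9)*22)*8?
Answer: -704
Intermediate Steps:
((B - 1*9)*22)*8 = ((5 - 1*9)*22)*8 = ((5 - 9)*22)*8 = -4*22*8 = -88*8 = -704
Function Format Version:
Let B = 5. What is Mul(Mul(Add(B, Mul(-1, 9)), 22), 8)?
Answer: -704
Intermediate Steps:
Mul(Mul(Add(B, Mul(-1, 9)), 22), 8) = Mul(Mul(Add(5, Mul(-1, 9)), 22), 8) = Mul(Mul(Add(5, -9), 22), 8) = Mul(Mul(-4, 22), 8) = Mul(-88, 8) = -704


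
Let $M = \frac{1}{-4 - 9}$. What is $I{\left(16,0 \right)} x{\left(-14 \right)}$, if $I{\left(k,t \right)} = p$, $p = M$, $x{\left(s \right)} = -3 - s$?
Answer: $- \frac{11}{13} \approx -0.84615$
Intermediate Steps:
$M = - \frac{1}{13}$ ($M = \frac{1}{-13} = - \frac{1}{13} \approx -0.076923$)
$p = - \frac{1}{13} \approx -0.076923$
$I{\left(k,t \right)} = - \frac{1}{13}$
$I{\left(16,0 \right)} x{\left(-14 \right)} = - \frac{-3 - -14}{13} = - \frac{-3 + 14}{13} = \left(- \frac{1}{13}\right) 11 = - \frac{11}{13}$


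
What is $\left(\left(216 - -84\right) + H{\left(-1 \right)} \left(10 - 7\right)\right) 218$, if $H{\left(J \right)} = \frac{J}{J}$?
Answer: $66054$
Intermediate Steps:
$H{\left(J \right)} = 1$
$\left(\left(216 - -84\right) + H{\left(-1 \right)} \left(10 - 7\right)\right) 218 = \left(\left(216 - -84\right) + 1 \left(10 - 7\right)\right) 218 = \left(\left(216 + 84\right) + 1 \cdot 3\right) 218 = \left(300 + 3\right) 218 = 303 \cdot 218 = 66054$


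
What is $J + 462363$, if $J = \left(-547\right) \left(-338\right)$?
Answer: $647249$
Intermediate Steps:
$J = 184886$
$J + 462363 = 184886 + 462363 = 647249$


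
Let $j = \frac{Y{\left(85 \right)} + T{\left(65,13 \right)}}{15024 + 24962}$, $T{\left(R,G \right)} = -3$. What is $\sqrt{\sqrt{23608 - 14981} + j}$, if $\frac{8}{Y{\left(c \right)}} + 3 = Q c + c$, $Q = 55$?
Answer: $\frac{\sqrt{-2713013752726 + 36181138300413604 \sqrt{8627}}}{190213402} \approx 9.6375$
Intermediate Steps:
$Y{\left(c \right)} = \frac{8}{-3 + 56 c}$ ($Y{\left(c \right)} = \frac{8}{-3 + \left(55 c + c\right)} = \frac{8}{-3 + 56 c}$)
$j = - \frac{14263}{190213402}$ ($j = \frac{\frac{8}{-3 + 56 \cdot 85} - 3}{15024 + 24962} = \frac{\frac{8}{-3 + 4760} - 3}{39986} = \left(\frac{8}{4757} - 3\right) \frac{1}{39986} = \left(- \frac{14263}{4757}\right) \frac{1}{39986} = - \frac{14263}{190213402} \approx -7.4984 \cdot 10^{-5}$)
$\sqrt{\sqrt{23608 - 14981} + j} = \sqrt{\sqrt{23608 - 14981} - \frac{14263}{190213402}} = \sqrt{\sqrt{8627} - \frac{14263}{190213402}} = \sqrt{- \frac{14263}{190213402} + \sqrt{8627}}$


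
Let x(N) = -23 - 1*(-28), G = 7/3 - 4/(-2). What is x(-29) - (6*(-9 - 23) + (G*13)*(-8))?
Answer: 1943/3 ≈ 647.67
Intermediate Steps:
G = 13/3 (G = 7*(⅓) - 4*(-½) = 7/3 + 2 = 13/3 ≈ 4.3333)
x(N) = 5 (x(N) = -23 + 28 = 5)
x(-29) - (6*(-9 - 23) + (G*13)*(-8)) = 5 - (6*(-9 - 23) + ((13/3)*13)*(-8)) = 5 - (6*(-32) + (169/3)*(-8)) = 5 - (-192 - 1352/3) = 5 - 1*(-1928/3) = 5 + 1928/3 = 1943/3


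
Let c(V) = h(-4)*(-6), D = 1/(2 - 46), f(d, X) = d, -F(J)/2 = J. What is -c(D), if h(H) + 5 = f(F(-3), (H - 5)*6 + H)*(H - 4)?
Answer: -318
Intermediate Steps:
F(J) = -2*J
D = -1/44 (D = 1/(-44) = -1/44 ≈ -0.022727)
h(H) = -29 + 6*H (h(H) = -5 + (-2*(-3))*(H - 4) = -5 + 6*(-4 + H) = -5 + (-24 + 6*H) = -29 + 6*H)
c(V) = 318 (c(V) = (-29 + 6*(-4))*(-6) = (-29 - 24)*(-6) = -53*(-6) = 318)
-c(D) = -1*318 = -318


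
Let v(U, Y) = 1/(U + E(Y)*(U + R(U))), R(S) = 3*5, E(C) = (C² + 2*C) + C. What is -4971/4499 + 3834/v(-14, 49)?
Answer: 43709381673/4499 ≈ 9.7154e+6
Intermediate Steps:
E(C) = C² + 3*C
R(S) = 15
v(U, Y) = 1/(U + Y*(3 + Y)*(15 + U)) (v(U, Y) = 1/(U + (Y*(3 + Y))*(U + 15)) = 1/(U + (Y*(3 + Y))*(15 + U)) = 1/(U + Y*(3 + Y)*(15 + U)))
-4971/4499 + 3834/v(-14, 49) = -4971/4499 + 3834/(1/(-14 + 15*49*(3 + 49) - 14*49*(3 + 49))) = -4971*1/4499 + 3834/(1/(-14 + 15*49*52 - 14*49*52)) = -4971/4499 + 3834/(1/(-14 + 38220 - 35672)) = -4971/4499 + 3834/(1/2534) = -4971/4499 + 3834*2534 = -4971/4499 + 9715356 = 43709381673/4499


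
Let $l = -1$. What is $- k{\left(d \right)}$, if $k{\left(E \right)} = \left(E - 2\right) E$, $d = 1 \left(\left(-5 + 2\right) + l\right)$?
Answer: $-24$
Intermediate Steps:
$d = -4$ ($d = 1 \left(\left(-5 + 2\right) - 1\right) = 1 \left(-3 - 1\right) = 1 \left(-4\right) = -4$)
$k{\left(E \right)} = E \left(-2 + E\right)$ ($k{\left(E \right)} = \left(-2 + E\right) E = E \left(-2 + E\right)$)
$- k{\left(d \right)} = - \left(-4\right) \left(-2 - 4\right) = - \left(-4\right) \left(-6\right) = \left(-1\right) 24 = -24$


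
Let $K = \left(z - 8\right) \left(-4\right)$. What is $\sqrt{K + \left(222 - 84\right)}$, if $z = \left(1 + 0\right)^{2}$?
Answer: $\sqrt{166} \approx 12.884$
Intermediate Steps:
$z = 1$ ($z = 1^{2} = 1$)
$K = 28$ ($K = \left(1 - 8\right) \left(-4\right) = \left(-7\right) \left(-4\right) = 28$)
$\sqrt{K + \left(222 - 84\right)} = \sqrt{28 + \left(222 - 84\right)} = \sqrt{28 + 138} = \sqrt{166}$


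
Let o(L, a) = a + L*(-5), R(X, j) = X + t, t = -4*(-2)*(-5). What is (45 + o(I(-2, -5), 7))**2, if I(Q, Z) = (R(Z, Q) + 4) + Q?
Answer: 71289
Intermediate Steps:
t = -40 (t = 8*(-5) = -40)
R(X, j) = -40 + X (R(X, j) = X - 40 = -40 + X)
I(Q, Z) = -36 + Q + Z (I(Q, Z) = ((-40 + Z) + 4) + Q = (-36 + Z) + Q = -36 + Q + Z)
o(L, a) = a - 5*L
(45 + o(I(-2, -5), 7))**2 = (45 + (7 - 5*(-36 - 2 - 5)))**2 = (45 + (7 - 5*(-43)))**2 = (45 + (7 + 215))**2 = (45 + 222)**2 = 267**2 = 71289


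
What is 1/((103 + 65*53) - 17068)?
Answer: -1/13520 ≈ -7.3964e-5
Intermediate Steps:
1/((103 + 65*53) - 17068) = 1/((103 + 3445) - 17068) = 1/(3548 - 17068) = 1/(-13520) = -1/13520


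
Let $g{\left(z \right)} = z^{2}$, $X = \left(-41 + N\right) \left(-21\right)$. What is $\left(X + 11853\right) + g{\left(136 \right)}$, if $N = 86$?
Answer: $29404$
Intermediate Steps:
$X = -945$ ($X = \left(-41 + 86\right) \left(-21\right) = 45 \left(-21\right) = -945$)
$\left(X + 11853\right) + g{\left(136 \right)} = \left(-945 + 11853\right) + 136^{2} = 10908 + 18496 = 29404$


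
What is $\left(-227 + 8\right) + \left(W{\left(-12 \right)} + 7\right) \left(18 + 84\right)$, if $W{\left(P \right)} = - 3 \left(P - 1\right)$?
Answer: $4473$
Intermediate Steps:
$W{\left(P \right)} = 3 - 3 P$ ($W{\left(P \right)} = - 3 \left(-1 + P\right) = 3 - 3 P$)
$\left(-227 + 8\right) + \left(W{\left(-12 \right)} + 7\right) \left(18 + 84\right) = \left(-227 + 8\right) + \left(\left(3 - -36\right) + 7\right) \left(18 + 84\right) = -219 + \left(\left(3 + 36\right) + 7\right) 102 = -219 + \left(39 + 7\right) 102 = -219 + 46 \cdot 102 = -219 + 4692 = 4473$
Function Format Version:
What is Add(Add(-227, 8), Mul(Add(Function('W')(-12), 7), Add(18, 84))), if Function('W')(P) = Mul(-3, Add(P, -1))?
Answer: 4473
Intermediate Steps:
Function('W')(P) = Add(3, Mul(-3, P)) (Function('W')(P) = Mul(-3, Add(-1, P)) = Add(3, Mul(-3, P)))
Add(Add(-227, 8), Mul(Add(Function('W')(-12), 7), Add(18, 84))) = Add(Add(-227, 8), Mul(Add(Add(3, Mul(-3, -12)), 7), Add(18, 84))) = Add(-219, Mul(Add(Add(3, 36), 7), 102)) = Add(-219, Mul(Add(39, 7), 102)) = Add(-219, Mul(46, 102)) = Add(-219, 4692) = 4473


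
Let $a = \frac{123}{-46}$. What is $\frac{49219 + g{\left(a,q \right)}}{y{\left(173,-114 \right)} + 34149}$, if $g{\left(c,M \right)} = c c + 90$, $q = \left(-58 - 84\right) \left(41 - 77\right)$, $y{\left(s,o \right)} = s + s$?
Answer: $\frac{104352973}{72991420} \approx 1.4297$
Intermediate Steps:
$y{\left(s,o \right)} = 2 s$
$q = 5112$ ($q = \left(-142\right) \left(-36\right) = 5112$)
$a = - \frac{123}{46}$ ($a = 123 \left(- \frac{1}{46}\right) = - \frac{123}{46} \approx -2.6739$)
$g{\left(c,M \right)} = 90 + c^{2}$ ($g{\left(c,M \right)} = c^{2} + 90 = 90 + c^{2}$)
$\frac{49219 + g{\left(a,q \right)}}{y{\left(173,-114 \right)} + 34149} = \frac{49219 + \left(90 + \left(- \frac{123}{46}\right)^{2}\right)}{2 \cdot 173 + 34149} = \frac{49219 + \left(90 + \frac{15129}{2116}\right)}{346 + 34149} = \frac{49219 + \frac{205569}{2116}}{34495} = \frac{104352973}{2116} \cdot \frac{1}{34495} = \frac{104352973}{72991420}$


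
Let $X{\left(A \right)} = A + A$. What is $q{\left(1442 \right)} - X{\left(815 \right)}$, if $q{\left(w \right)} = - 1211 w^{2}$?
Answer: $-2518111434$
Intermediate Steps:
$X{\left(A \right)} = 2 A$
$q{\left(1442 \right)} - X{\left(815 \right)} = - 1211 \cdot 1442^{2} - 2 \cdot 815 = \left(-1211\right) 2079364 - 1630 = -2518109804 - 1630 = -2518111434$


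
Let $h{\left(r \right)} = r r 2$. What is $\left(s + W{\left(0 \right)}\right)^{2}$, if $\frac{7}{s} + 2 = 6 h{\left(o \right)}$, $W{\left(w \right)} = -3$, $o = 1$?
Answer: $\frac{529}{100} \approx 5.29$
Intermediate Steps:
$h{\left(r \right)} = 2 r^{2}$ ($h{\left(r \right)} = r^{2} \cdot 2 = 2 r^{2}$)
$s = \frac{7}{10}$ ($s = \frac{7}{-2 + 6 \cdot 2 \cdot 1^{2}} = \frac{7}{-2 + 6 \cdot 2 \cdot 1} = \frac{7}{-2 + 6 \cdot 2} = \frac{7}{-2 + 12} = \frac{7}{10} \approx 0.7$)
$\left(s + W{\left(0 \right)}\right)^{2} = \left(\frac{7}{10} - 3\right)^{2} = \left(- \frac{23}{10}\right)^{2} = \frac{529}{100}$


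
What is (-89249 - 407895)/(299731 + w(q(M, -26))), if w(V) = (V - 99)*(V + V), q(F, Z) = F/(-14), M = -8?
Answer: -24360056/14681307 ≈ -1.6593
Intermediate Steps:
q(F, Z) = -F/14 (q(F, Z) = F*(-1/14) = -F/14)
w(V) = 2*V*(-99 + V) (w(V) = (-99 + V)*(2*V) = 2*V*(-99 + V))
(-89249 - 407895)/(299731 + w(q(M, -26))) = (-89249 - 407895)/(299731 + 2*(-1/14*(-8))*(-99 - 1/14*(-8))) = -497144/(299731 + 2*(4/7)*(-99 + 4/7)) = -497144/(299731 + 2*(4/7)*(-689/7)) = -497144/(299731 - 5512/49) = -497144/14681307/49 = -497144*49/14681307 = -24360056/14681307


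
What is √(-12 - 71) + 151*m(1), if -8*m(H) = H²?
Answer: -151/8 + I*√83 ≈ -18.875 + 9.1104*I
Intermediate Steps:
m(H) = -H²/8
√(-12 - 71) + 151*m(1) = √(-12 - 71) + 151*(-⅛*1²) = √(-83) + 151*(-⅛*1) = I*√83 + 151*(-⅛) = I*√83 - 151/8 = -151/8 + I*√83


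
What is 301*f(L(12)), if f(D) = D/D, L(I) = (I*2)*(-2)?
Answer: 301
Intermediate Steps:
L(I) = -4*I (L(I) = (2*I)*(-2) = -4*I)
f(D) = 1
301*f(L(12)) = 301*1 = 301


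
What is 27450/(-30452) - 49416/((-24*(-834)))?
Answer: -10699246/3174621 ≈ -3.3702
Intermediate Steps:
27450/(-30452) - 49416/((-24*(-834))) = 27450*(-1/30452) - 49416/20016 = -13725/15226 - 49416*1/20016 = -13725/15226 - 2059/834 = -10699246/3174621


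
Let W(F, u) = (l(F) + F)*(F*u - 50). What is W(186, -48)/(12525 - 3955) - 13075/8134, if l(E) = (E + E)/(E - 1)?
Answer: -1280378340707/6448025150 ≈ -198.57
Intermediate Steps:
l(E) = 2*E/(-1 + E) (l(E) = (2*E)/(-1 + E) = 2*E/(-1 + E))
W(F, u) = (-50 + F*u)*(F + 2*F/(-1 + F)) (W(F, u) = (2*F/(-1 + F) + F)*(F*u - 50) = (F + 2*F/(-1 + F))*(-50 + F*u) = (-50 + F*u)*(F + 2*F/(-1 + F)))
W(186, -48)/(12525 - 3955) - 13075/8134 = (186*(-50 - 50*186 + 186*(-48) - 48*186²)/(-1 + 186))/(12525 - 3955) - 13075/8134 = (186*(-50 - 9300 - 8928 - 48*34596)/185)/8570 - 13075*1/8134 = (186*(1/185)*(-50 - 9300 - 8928 - 1660608))*(1/8570) - 13075/8134 = (186*(1/185)*(-1678886))*(1/8570) - 13075/8134 = -312272796/185*1/8570 - 13075/8134 = -156136398/792725 - 13075/8134 = -1280378340707/6448025150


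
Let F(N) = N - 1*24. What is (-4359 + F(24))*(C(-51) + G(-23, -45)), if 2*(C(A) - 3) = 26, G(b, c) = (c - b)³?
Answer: 46344888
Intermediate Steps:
C(A) = 16 (C(A) = 3 + (½)*26 = 3 + 13 = 16)
F(N) = -24 + N (F(N) = N - 24 = -24 + N)
(-4359 + F(24))*(C(-51) + G(-23, -45)) = (-4359 + (-24 + 24))*(16 - (-23 - 1*(-45))³) = (-4359 + 0)*(16 - (-23 + 45)³) = -4359*(16 - 1*22³) = -4359*(16 - 1*10648) = -4359*(16 - 10648) = -4359*(-10632) = 46344888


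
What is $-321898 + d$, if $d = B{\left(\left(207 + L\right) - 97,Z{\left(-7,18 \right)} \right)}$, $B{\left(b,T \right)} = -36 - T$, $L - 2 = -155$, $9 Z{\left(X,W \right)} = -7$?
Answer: $- \frac{2897399}{9} \approx -3.2193 \cdot 10^{5}$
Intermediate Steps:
$Z{\left(X,W \right)} = - \frac{7}{9}$ ($Z{\left(X,W \right)} = \frac{1}{9} \left(-7\right) = - \frac{7}{9}$)
$L = -153$ ($L = 2 - 155 = -153$)
$d = - \frac{317}{9}$ ($d = -36 - - \frac{7}{9} = -36 + \frac{7}{9} = - \frac{317}{9} \approx -35.222$)
$-321898 + d = -321898 - \frac{317}{9} = - \frac{2897399}{9}$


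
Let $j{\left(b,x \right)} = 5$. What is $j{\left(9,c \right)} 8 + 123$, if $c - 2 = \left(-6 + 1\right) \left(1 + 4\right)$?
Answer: $163$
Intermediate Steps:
$c = -23$ ($c = 2 + \left(-6 + 1\right) \left(1 + 4\right) = 2 - 25 = -23$)
$j{\left(9,c \right)} 8 + 123 = 5 \cdot 8 + 123 = 40 + 123 = 163$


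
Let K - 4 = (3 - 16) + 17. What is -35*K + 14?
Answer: -266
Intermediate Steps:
K = 8 (K = 4 + ((3 - 16) + 17) = 4 + (-13 + 17) = 4 + 4 = 8)
-35*K + 14 = -35*8 + 14 = -280 + 14 = -266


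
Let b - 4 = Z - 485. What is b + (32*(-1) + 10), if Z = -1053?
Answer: -1556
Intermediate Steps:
b = -1534 (b = 4 + (-1053 - 485) = 4 - 1538 = -1534)
b + (32*(-1) + 10) = -1534 + (32*(-1) + 10) = -1534 + (-32 + 10) = -1534 - 22 = -1556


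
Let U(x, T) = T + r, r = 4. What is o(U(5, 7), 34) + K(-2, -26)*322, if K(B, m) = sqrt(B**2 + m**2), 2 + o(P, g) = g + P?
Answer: 43 + 644*sqrt(170) ≈ 8439.7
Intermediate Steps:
U(x, T) = 4 + T (U(x, T) = T + 4 = 4 + T)
o(P, g) = -2 + P + g (o(P, g) = -2 + (g + P) = -2 + (P + g) = -2 + P + g)
o(U(5, 7), 34) + K(-2, -26)*322 = (-2 + (4 + 7) + 34) + sqrt((-2)**2 + (-26)**2)*322 = (-2 + 11 + 34) + sqrt(4 + 676)*322 = 43 + sqrt(680)*322 = 43 + (2*sqrt(170))*322 = 43 + 644*sqrt(170)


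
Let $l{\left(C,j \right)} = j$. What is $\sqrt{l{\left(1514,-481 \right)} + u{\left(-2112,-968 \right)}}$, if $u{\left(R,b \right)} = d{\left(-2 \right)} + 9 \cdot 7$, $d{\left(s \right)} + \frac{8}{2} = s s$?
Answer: $i \sqrt{418} \approx 20.445 i$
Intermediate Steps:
$d{\left(s \right)} = -4 + s^{2}$ ($d{\left(s \right)} = -4 + s s = -4 + s^{2}$)
$u{\left(R,b \right)} = 63$ ($u{\left(R,b \right)} = \left(-4 + \left(-2\right)^{2}\right) + 9 \cdot 7 = \left(-4 + 4\right) + 63 = 0 + 63 = 63$)
$\sqrt{l{\left(1514,-481 \right)} + u{\left(-2112,-968 \right)}} = \sqrt{-481 + 63} = \sqrt{-418} = i \sqrt{418}$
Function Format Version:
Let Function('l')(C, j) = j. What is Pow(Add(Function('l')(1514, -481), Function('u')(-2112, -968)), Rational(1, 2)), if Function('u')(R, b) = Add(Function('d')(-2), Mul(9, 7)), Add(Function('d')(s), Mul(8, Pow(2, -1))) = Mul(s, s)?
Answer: Mul(I, Pow(418, Rational(1, 2))) ≈ Mul(20.445, I)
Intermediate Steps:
Function('d')(s) = Add(-4, Pow(s, 2)) (Function('d')(s) = Add(-4, Mul(s, s)) = Add(-4, Pow(s, 2)))
Function('u')(R, b) = 63 (Function('u')(R, b) = Add(Add(-4, Pow(-2, 2)), Mul(9, 7)) = Add(Add(-4, 4), 63) = Add(0, 63) = 63)
Pow(Add(Function('l')(1514, -481), Function('u')(-2112, -968)), Rational(1, 2)) = Pow(Add(-481, 63), Rational(1, 2)) = Pow(-418, Rational(1, 2)) = Mul(I, Pow(418, Rational(1, 2)))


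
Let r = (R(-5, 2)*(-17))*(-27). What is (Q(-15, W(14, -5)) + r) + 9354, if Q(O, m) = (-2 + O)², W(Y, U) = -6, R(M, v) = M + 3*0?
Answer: 7348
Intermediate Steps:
R(M, v) = M (R(M, v) = M + 0 = M)
r = -2295 (r = -5*(-17)*(-27) = 85*(-27) = -2295)
(Q(-15, W(14, -5)) + r) + 9354 = ((-2 - 15)² - 2295) + 9354 = ((-17)² - 2295) + 9354 = (289 - 2295) + 9354 = -2006 + 9354 = 7348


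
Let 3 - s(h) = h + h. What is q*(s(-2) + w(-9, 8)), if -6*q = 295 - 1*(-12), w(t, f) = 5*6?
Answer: -11359/6 ≈ -1893.2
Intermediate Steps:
w(t, f) = 30
q = -307/6 (q = -(295 - 1*(-12))/6 = -(295 + 12)/6 = -⅙*307 = -307/6 ≈ -51.167)
s(h) = 3 - 2*h (s(h) = 3 - (h + h) = 3 - 2*h)
q*(s(-2) + w(-9, 8)) = -307*((3 - 2*(-2)) + 30)/6 = -307*((3 + 4) + 30)/6 = -307*(7 + 30)/6 = -307/6*37 = -11359/6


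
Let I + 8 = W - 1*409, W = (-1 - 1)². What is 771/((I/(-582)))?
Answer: 448722/413 ≈ 1086.5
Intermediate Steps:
W = 4 (W = (-2)² = 4)
I = -413 (I = -8 + (4 - 1*409) = -8 + (4 - 409) = -8 - 405 = -413)
771/((I/(-582))) = 771/((-413/(-582))) = 771/((-413*(-1/582))) = 771/(413/582) = 771*(582/413) = 448722/413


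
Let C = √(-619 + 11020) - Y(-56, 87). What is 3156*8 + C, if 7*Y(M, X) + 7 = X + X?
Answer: 176569/7 + √10401 ≈ 25326.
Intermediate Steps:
Y(M, X) = -1 + 2*X/7 (Y(M, X) = -1 + (X + X)/7 = -1 + (2*X)/7 = -1 + 2*X/7)
C = -167/7 + √10401 (C = √(-619 + 11020) - (-1 + (2/7)*87) = √10401 - (-1 + 174/7) = √10401 - 1*167/7 = √10401 - 167/7 = -167/7 + √10401 ≈ 78.128)
3156*8 + C = 3156*8 + (-167/7 + √10401) = 25248 + (-167/7 + √10401) = 176569/7 + √10401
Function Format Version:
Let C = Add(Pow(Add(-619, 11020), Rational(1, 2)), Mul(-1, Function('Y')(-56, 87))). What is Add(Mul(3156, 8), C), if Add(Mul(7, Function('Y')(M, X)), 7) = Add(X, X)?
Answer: Add(Rational(176569, 7), Pow(10401, Rational(1, 2))) ≈ 25326.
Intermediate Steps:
Function('Y')(M, X) = Add(-1, Mul(Rational(2, 7), X)) (Function('Y')(M, X) = Add(-1, Mul(Rational(1, 7), Add(X, X))) = Add(-1, Mul(Rational(1, 7), Mul(2, X))) = Add(-1, Mul(Rational(2, 7), X)))
C = Add(Rational(-167, 7), Pow(10401, Rational(1, 2))) (C = Add(Pow(Add(-619, 11020), Rational(1, 2)), Mul(-1, Add(-1, Mul(Rational(2, 7), 87)))) = Add(Pow(10401, Rational(1, 2)), Mul(-1, Add(-1, Rational(174, 7)))) = Add(Pow(10401, Rational(1, 2)), Mul(-1, Rational(167, 7))) = Add(Pow(10401, Rational(1, 2)), Rational(-167, 7)) = Add(Rational(-167, 7), Pow(10401, Rational(1, 2))) ≈ 78.128)
Add(Mul(3156, 8), C) = Add(Mul(3156, 8), Add(Rational(-167, 7), Pow(10401, Rational(1, 2)))) = Add(25248, Add(Rational(-167, 7), Pow(10401, Rational(1, 2)))) = Add(Rational(176569, 7), Pow(10401, Rational(1, 2)))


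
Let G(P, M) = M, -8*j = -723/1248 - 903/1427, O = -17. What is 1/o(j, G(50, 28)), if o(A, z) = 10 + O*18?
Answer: -1/296 ≈ -0.0033784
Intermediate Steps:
j = 719555/4749056 (j = -(-723/1248 - 903/1427)/8 = -(-723*1/1248 - 903*1/1427)/8 = -(-241/416 - 903/1427)/8 = -⅛*(-719555/593632) = 719555/4749056 ≈ 0.15152)
o(A, z) = -296 (o(A, z) = 10 - 17*18 = 10 - 306 = -296)
1/o(j, G(50, 28)) = 1/(-296) = -1/296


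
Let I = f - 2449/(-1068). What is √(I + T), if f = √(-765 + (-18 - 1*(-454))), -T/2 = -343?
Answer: √(196270899 + 285156*I*√329)/534 ≈ 26.238 + 0.34566*I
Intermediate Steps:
T = 686 (T = -2*(-343) = 686)
f = I*√329 (f = √(-765 + (-18 + 454)) = √(-765 + 436) = √(-329) = I*√329 ≈ 18.138*I)
I = 2449/1068 + I*√329 (I = I*√329 - 2449/(-1068) = I*√329 - 2449*(-1/1068) = I*√329 + 2449/1068 = 2449/1068 + I*√329 ≈ 2.2931 + 18.138*I)
√(I + T) = √((2449/1068 + I*√329) + 686) = √(735097/1068 + I*√329)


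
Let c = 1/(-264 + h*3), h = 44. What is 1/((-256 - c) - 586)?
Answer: -132/111143 ≈ -0.0011877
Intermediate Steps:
c = -1/132 (c = 1/(-264 + 44*3) = 1/(-264 + 132) = 1/(-132) = -1/132 ≈ -0.0075758)
1/((-256 - c) - 586) = 1/((-256 - 1*(-1/132)) - 586) = 1/((-256 + 1/132) - 586) = 1/(-33791/132 - 586) = 1/(-111143/132) = -132/111143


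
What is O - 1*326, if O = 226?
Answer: -100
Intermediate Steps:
O - 1*326 = 226 - 1*326 = 226 - 326 = -100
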